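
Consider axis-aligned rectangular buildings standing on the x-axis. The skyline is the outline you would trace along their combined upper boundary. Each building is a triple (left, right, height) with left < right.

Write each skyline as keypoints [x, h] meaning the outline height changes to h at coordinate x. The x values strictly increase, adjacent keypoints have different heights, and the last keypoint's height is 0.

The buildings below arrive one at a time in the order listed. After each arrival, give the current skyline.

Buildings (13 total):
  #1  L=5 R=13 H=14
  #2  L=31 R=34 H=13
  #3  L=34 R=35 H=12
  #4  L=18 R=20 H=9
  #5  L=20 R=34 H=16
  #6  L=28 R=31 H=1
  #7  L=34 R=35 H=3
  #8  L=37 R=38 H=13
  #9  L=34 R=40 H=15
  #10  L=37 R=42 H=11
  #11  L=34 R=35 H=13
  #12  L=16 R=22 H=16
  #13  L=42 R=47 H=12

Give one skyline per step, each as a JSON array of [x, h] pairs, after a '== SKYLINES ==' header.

== SKYLINES ==
[[5,14],[13,0]]
[[5,14],[13,0],[31,13],[34,0]]
[[5,14],[13,0],[31,13],[34,12],[35,0]]
[[5,14],[13,0],[18,9],[20,0],[31,13],[34,12],[35,0]]
[[5,14],[13,0],[18,9],[20,16],[34,12],[35,0]]
[[5,14],[13,0],[18,9],[20,16],[34,12],[35,0]]
[[5,14],[13,0],[18,9],[20,16],[34,12],[35,0]]
[[5,14],[13,0],[18,9],[20,16],[34,12],[35,0],[37,13],[38,0]]
[[5,14],[13,0],[18,9],[20,16],[34,15],[40,0]]
[[5,14],[13,0],[18,9],[20,16],[34,15],[40,11],[42,0]]
[[5,14],[13,0],[18,9],[20,16],[34,15],[40,11],[42,0]]
[[5,14],[13,0],[16,16],[34,15],[40,11],[42,0]]
[[5,14],[13,0],[16,16],[34,15],[40,11],[42,12],[47,0]]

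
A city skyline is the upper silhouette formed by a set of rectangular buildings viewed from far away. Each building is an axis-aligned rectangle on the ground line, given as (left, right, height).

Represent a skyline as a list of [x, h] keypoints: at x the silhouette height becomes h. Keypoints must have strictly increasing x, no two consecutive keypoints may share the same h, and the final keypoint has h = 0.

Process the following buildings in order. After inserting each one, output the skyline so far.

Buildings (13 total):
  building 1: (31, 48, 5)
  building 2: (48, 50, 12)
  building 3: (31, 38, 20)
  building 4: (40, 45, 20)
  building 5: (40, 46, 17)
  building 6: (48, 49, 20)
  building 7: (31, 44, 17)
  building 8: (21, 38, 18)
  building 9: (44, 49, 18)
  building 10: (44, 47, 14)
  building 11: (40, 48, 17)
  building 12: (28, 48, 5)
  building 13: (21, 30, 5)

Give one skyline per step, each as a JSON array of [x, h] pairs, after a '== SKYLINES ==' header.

== SKYLINES ==
[[31,5],[48,0]]
[[31,5],[48,12],[50,0]]
[[31,20],[38,5],[48,12],[50,0]]
[[31,20],[38,5],[40,20],[45,5],[48,12],[50,0]]
[[31,20],[38,5],[40,20],[45,17],[46,5],[48,12],[50,0]]
[[31,20],[38,5],[40,20],[45,17],[46,5],[48,20],[49,12],[50,0]]
[[31,20],[38,17],[40,20],[45,17],[46,5],[48,20],[49,12],[50,0]]
[[21,18],[31,20],[38,17],[40,20],[45,17],[46,5],[48,20],[49,12],[50,0]]
[[21,18],[31,20],[38,17],[40,20],[45,18],[48,20],[49,12],[50,0]]
[[21,18],[31,20],[38,17],[40,20],[45,18],[48,20],[49,12],[50,0]]
[[21,18],[31,20],[38,17],[40,20],[45,18],[48,20],[49,12],[50,0]]
[[21,18],[31,20],[38,17],[40,20],[45,18],[48,20],[49,12],[50,0]]
[[21,18],[31,20],[38,17],[40,20],[45,18],[48,20],[49,12],[50,0]]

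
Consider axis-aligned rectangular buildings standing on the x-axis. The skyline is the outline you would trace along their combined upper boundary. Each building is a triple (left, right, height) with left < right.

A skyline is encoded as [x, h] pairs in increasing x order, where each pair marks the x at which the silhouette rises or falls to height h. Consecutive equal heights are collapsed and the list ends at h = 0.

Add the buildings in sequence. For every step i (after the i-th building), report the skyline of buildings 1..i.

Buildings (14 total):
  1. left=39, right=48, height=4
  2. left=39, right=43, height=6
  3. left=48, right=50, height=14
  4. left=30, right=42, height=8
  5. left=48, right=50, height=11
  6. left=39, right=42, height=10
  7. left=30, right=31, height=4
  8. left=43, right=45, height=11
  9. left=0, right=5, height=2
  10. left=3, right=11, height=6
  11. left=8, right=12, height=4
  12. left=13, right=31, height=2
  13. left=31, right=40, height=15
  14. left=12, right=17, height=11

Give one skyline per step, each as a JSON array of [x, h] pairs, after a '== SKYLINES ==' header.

== SKYLINES ==
[[39,4],[48,0]]
[[39,6],[43,4],[48,0]]
[[39,6],[43,4],[48,14],[50,0]]
[[30,8],[42,6],[43,4],[48,14],[50,0]]
[[30,8],[42,6],[43,4],[48,14],[50,0]]
[[30,8],[39,10],[42,6],[43,4],[48,14],[50,0]]
[[30,8],[39,10],[42,6],[43,4],[48,14],[50,0]]
[[30,8],[39,10],[42,6],[43,11],[45,4],[48,14],[50,0]]
[[0,2],[5,0],[30,8],[39,10],[42,6],[43,11],[45,4],[48,14],[50,0]]
[[0,2],[3,6],[11,0],[30,8],[39,10],[42,6],[43,11],[45,4],[48,14],[50,0]]
[[0,2],[3,6],[11,4],[12,0],[30,8],[39,10],[42,6],[43,11],[45,4],[48,14],[50,0]]
[[0,2],[3,6],[11,4],[12,0],[13,2],[30,8],[39,10],[42,6],[43,11],[45,4],[48,14],[50,0]]
[[0,2],[3,6],[11,4],[12,0],[13,2],[30,8],[31,15],[40,10],[42,6],[43,11],[45,4],[48,14],[50,0]]
[[0,2],[3,6],[11,4],[12,11],[17,2],[30,8],[31,15],[40,10],[42,6],[43,11],[45,4],[48,14],[50,0]]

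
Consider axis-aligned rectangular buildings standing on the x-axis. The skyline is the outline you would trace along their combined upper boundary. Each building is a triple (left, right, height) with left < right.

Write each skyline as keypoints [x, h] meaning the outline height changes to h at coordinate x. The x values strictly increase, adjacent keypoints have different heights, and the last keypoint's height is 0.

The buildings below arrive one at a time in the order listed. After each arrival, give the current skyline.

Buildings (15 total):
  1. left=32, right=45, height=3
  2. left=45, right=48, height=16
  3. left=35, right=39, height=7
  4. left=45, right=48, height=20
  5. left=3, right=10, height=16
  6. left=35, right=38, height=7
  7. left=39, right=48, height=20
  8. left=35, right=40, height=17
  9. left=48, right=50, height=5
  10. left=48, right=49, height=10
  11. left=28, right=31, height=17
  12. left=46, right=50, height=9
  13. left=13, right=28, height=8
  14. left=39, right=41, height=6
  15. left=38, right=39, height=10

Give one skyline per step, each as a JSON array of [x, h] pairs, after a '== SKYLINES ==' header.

== SKYLINES ==
[[32,3],[45,0]]
[[32,3],[45,16],[48,0]]
[[32,3],[35,7],[39,3],[45,16],[48,0]]
[[32,3],[35,7],[39,3],[45,20],[48,0]]
[[3,16],[10,0],[32,3],[35,7],[39,3],[45,20],[48,0]]
[[3,16],[10,0],[32,3],[35,7],[39,3],[45,20],[48,0]]
[[3,16],[10,0],[32,3],[35,7],[39,20],[48,0]]
[[3,16],[10,0],[32,3],[35,17],[39,20],[48,0]]
[[3,16],[10,0],[32,3],[35,17],[39,20],[48,5],[50,0]]
[[3,16],[10,0],[32,3],[35,17],[39,20],[48,10],[49,5],[50,0]]
[[3,16],[10,0],[28,17],[31,0],[32,3],[35,17],[39,20],[48,10],[49,5],[50,0]]
[[3,16],[10,0],[28,17],[31,0],[32,3],[35,17],[39,20],[48,10],[49,9],[50,0]]
[[3,16],[10,0],[13,8],[28,17],[31,0],[32,3],[35,17],[39,20],[48,10],[49,9],[50,0]]
[[3,16],[10,0],[13,8],[28,17],[31,0],[32,3],[35,17],[39,20],[48,10],[49,9],[50,0]]
[[3,16],[10,0],[13,8],[28,17],[31,0],[32,3],[35,17],[39,20],[48,10],[49,9],[50,0]]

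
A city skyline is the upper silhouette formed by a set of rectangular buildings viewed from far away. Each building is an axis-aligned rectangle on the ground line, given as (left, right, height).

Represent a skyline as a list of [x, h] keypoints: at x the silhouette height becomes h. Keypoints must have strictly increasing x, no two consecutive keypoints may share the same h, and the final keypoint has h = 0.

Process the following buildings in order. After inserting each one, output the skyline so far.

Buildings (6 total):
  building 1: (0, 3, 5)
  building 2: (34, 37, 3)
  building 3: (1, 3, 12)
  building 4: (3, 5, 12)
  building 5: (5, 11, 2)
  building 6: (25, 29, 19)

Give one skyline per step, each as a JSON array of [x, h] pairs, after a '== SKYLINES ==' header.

== SKYLINES ==
[[0,5],[3,0]]
[[0,5],[3,0],[34,3],[37,0]]
[[0,5],[1,12],[3,0],[34,3],[37,0]]
[[0,5],[1,12],[5,0],[34,3],[37,0]]
[[0,5],[1,12],[5,2],[11,0],[34,3],[37,0]]
[[0,5],[1,12],[5,2],[11,0],[25,19],[29,0],[34,3],[37,0]]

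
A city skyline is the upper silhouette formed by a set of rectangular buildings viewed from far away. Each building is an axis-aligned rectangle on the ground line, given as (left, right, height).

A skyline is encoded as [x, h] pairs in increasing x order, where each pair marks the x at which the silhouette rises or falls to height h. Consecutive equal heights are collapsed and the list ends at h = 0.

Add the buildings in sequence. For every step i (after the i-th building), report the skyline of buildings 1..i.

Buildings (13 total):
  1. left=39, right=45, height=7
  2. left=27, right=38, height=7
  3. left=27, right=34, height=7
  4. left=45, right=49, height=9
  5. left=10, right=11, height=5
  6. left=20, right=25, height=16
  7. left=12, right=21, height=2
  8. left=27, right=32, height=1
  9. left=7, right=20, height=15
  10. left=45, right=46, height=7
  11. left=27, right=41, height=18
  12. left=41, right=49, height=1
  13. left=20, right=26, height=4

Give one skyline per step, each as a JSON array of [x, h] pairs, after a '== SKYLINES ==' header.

== SKYLINES ==
[[39,7],[45,0]]
[[27,7],[38,0],[39,7],[45,0]]
[[27,7],[38,0],[39,7],[45,0]]
[[27,7],[38,0],[39,7],[45,9],[49,0]]
[[10,5],[11,0],[27,7],[38,0],[39,7],[45,9],[49,0]]
[[10,5],[11,0],[20,16],[25,0],[27,7],[38,0],[39,7],[45,9],[49,0]]
[[10,5],[11,0],[12,2],[20,16],[25,0],[27,7],[38,0],[39,7],[45,9],[49,0]]
[[10,5],[11,0],[12,2],[20,16],[25,0],[27,7],[38,0],[39,7],[45,9],[49,0]]
[[7,15],[20,16],[25,0],[27,7],[38,0],[39,7],[45,9],[49,0]]
[[7,15],[20,16],[25,0],[27,7],[38,0],[39,7],[45,9],[49,0]]
[[7,15],[20,16],[25,0],[27,18],[41,7],[45,9],[49,0]]
[[7,15],[20,16],[25,0],[27,18],[41,7],[45,9],[49,0]]
[[7,15],[20,16],[25,4],[26,0],[27,18],[41,7],[45,9],[49,0]]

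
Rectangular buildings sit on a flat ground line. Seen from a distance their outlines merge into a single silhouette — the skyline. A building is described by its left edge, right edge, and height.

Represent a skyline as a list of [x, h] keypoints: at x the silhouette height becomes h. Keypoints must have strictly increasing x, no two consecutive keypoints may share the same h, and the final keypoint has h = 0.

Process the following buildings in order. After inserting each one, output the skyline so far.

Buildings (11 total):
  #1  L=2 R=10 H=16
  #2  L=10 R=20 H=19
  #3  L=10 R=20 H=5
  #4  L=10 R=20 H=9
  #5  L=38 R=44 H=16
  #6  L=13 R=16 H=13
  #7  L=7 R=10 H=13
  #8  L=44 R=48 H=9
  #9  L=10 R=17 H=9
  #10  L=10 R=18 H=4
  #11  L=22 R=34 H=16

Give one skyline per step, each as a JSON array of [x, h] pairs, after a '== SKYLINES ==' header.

== SKYLINES ==
[[2,16],[10,0]]
[[2,16],[10,19],[20,0]]
[[2,16],[10,19],[20,0]]
[[2,16],[10,19],[20,0]]
[[2,16],[10,19],[20,0],[38,16],[44,0]]
[[2,16],[10,19],[20,0],[38,16],[44,0]]
[[2,16],[10,19],[20,0],[38,16],[44,0]]
[[2,16],[10,19],[20,0],[38,16],[44,9],[48,0]]
[[2,16],[10,19],[20,0],[38,16],[44,9],[48,0]]
[[2,16],[10,19],[20,0],[38,16],[44,9],[48,0]]
[[2,16],[10,19],[20,0],[22,16],[34,0],[38,16],[44,9],[48,0]]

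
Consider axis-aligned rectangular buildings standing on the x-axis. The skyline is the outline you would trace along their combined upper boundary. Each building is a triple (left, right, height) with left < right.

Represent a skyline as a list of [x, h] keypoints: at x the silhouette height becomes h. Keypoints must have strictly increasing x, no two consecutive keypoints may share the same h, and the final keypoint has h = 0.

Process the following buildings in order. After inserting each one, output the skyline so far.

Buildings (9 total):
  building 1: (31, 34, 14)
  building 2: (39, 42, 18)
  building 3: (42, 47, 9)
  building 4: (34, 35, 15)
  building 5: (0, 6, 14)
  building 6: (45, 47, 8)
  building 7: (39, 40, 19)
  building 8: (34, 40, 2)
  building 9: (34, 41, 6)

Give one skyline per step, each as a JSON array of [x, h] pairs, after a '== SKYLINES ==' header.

== SKYLINES ==
[[31,14],[34,0]]
[[31,14],[34,0],[39,18],[42,0]]
[[31,14],[34,0],[39,18],[42,9],[47,0]]
[[31,14],[34,15],[35,0],[39,18],[42,9],[47,0]]
[[0,14],[6,0],[31,14],[34,15],[35,0],[39,18],[42,9],[47,0]]
[[0,14],[6,0],[31,14],[34,15],[35,0],[39,18],[42,9],[47,0]]
[[0,14],[6,0],[31,14],[34,15],[35,0],[39,19],[40,18],[42,9],[47,0]]
[[0,14],[6,0],[31,14],[34,15],[35,2],[39,19],[40,18],[42,9],[47,0]]
[[0,14],[6,0],[31,14],[34,15],[35,6],[39,19],[40,18],[42,9],[47,0]]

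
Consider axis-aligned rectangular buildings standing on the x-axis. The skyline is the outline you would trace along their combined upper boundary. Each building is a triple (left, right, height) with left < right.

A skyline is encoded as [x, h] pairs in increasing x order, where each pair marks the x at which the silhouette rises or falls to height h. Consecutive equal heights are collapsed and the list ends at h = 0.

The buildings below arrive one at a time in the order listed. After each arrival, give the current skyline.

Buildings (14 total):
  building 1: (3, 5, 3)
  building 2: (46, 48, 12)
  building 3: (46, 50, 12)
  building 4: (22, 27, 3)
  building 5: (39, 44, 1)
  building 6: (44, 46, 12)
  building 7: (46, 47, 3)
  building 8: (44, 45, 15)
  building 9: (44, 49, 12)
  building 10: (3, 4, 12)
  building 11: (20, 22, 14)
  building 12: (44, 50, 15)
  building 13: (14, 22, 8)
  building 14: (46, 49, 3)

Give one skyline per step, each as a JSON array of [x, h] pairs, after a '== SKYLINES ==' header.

== SKYLINES ==
[[3,3],[5,0]]
[[3,3],[5,0],[46,12],[48,0]]
[[3,3],[5,0],[46,12],[50,0]]
[[3,3],[5,0],[22,3],[27,0],[46,12],[50,0]]
[[3,3],[5,0],[22,3],[27,0],[39,1],[44,0],[46,12],[50,0]]
[[3,3],[5,0],[22,3],[27,0],[39,1],[44,12],[50,0]]
[[3,3],[5,0],[22,3],[27,0],[39,1],[44,12],[50,0]]
[[3,3],[5,0],[22,3],[27,0],[39,1],[44,15],[45,12],[50,0]]
[[3,3],[5,0],[22,3],[27,0],[39,1],[44,15],[45,12],[50,0]]
[[3,12],[4,3],[5,0],[22,3],[27,0],[39,1],[44,15],[45,12],[50,0]]
[[3,12],[4,3],[5,0],[20,14],[22,3],[27,0],[39,1],[44,15],[45,12],[50,0]]
[[3,12],[4,3],[5,0],[20,14],[22,3],[27,0],[39,1],[44,15],[50,0]]
[[3,12],[4,3],[5,0],[14,8],[20,14],[22,3],[27,0],[39,1],[44,15],[50,0]]
[[3,12],[4,3],[5,0],[14,8],[20,14],[22,3],[27,0],[39,1],[44,15],[50,0]]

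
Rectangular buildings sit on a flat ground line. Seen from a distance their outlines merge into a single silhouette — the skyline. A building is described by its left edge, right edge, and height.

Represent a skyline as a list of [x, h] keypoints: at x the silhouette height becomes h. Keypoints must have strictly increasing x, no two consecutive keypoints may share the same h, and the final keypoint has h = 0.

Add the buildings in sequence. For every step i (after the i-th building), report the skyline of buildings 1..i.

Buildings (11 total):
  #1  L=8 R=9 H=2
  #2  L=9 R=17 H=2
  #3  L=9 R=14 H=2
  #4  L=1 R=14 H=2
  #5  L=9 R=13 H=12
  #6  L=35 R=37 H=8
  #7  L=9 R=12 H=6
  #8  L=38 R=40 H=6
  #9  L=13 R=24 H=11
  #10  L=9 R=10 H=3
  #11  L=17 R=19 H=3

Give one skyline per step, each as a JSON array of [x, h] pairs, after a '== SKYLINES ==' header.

== SKYLINES ==
[[8,2],[9,0]]
[[8,2],[17,0]]
[[8,2],[17,0]]
[[1,2],[17,0]]
[[1,2],[9,12],[13,2],[17,0]]
[[1,2],[9,12],[13,2],[17,0],[35,8],[37,0]]
[[1,2],[9,12],[13,2],[17,0],[35,8],[37,0]]
[[1,2],[9,12],[13,2],[17,0],[35,8],[37,0],[38,6],[40,0]]
[[1,2],[9,12],[13,11],[24,0],[35,8],[37,0],[38,6],[40,0]]
[[1,2],[9,12],[13,11],[24,0],[35,8],[37,0],[38,6],[40,0]]
[[1,2],[9,12],[13,11],[24,0],[35,8],[37,0],[38,6],[40,0]]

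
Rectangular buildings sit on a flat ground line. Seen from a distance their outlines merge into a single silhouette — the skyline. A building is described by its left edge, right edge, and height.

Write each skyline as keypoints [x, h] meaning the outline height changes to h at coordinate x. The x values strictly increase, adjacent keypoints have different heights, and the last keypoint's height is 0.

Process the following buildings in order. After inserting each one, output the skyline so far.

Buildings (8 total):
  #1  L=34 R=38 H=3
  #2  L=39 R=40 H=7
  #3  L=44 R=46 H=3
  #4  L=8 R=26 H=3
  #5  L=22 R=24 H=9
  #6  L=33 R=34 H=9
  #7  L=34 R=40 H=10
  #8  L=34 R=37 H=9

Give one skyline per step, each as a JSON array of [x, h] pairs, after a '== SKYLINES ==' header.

== SKYLINES ==
[[34,3],[38,0]]
[[34,3],[38,0],[39,7],[40,0]]
[[34,3],[38,0],[39,7],[40,0],[44,3],[46,0]]
[[8,3],[26,0],[34,3],[38,0],[39,7],[40,0],[44,3],[46,0]]
[[8,3],[22,9],[24,3],[26,0],[34,3],[38,0],[39,7],[40,0],[44,3],[46,0]]
[[8,3],[22,9],[24,3],[26,0],[33,9],[34,3],[38,0],[39,7],[40,0],[44,3],[46,0]]
[[8,3],[22,9],[24,3],[26,0],[33,9],[34,10],[40,0],[44,3],[46,0]]
[[8,3],[22,9],[24,3],[26,0],[33,9],[34,10],[40,0],[44,3],[46,0]]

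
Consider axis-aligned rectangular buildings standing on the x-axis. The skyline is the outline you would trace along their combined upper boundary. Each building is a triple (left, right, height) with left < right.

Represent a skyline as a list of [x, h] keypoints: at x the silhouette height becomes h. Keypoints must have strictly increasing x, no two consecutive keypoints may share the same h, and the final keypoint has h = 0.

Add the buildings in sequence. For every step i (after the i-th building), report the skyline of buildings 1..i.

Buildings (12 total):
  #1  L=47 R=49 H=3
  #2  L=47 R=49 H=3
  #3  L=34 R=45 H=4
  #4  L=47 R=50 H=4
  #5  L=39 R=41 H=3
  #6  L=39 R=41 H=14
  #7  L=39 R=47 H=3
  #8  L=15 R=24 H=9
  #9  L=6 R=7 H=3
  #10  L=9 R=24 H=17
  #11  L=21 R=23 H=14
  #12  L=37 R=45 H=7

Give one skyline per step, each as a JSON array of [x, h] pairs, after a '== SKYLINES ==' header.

== SKYLINES ==
[[47,3],[49,0]]
[[47,3],[49,0]]
[[34,4],[45,0],[47,3],[49,0]]
[[34,4],[45,0],[47,4],[50,0]]
[[34,4],[45,0],[47,4],[50,0]]
[[34,4],[39,14],[41,4],[45,0],[47,4],[50,0]]
[[34,4],[39,14],[41,4],[45,3],[47,4],[50,0]]
[[15,9],[24,0],[34,4],[39,14],[41,4],[45,3],[47,4],[50,0]]
[[6,3],[7,0],[15,9],[24,0],[34,4],[39,14],[41,4],[45,3],[47,4],[50,0]]
[[6,3],[7,0],[9,17],[24,0],[34,4],[39,14],[41,4],[45,3],[47,4],[50,0]]
[[6,3],[7,0],[9,17],[24,0],[34,4],[39,14],[41,4],[45,3],[47,4],[50,0]]
[[6,3],[7,0],[9,17],[24,0],[34,4],[37,7],[39,14],[41,7],[45,3],[47,4],[50,0]]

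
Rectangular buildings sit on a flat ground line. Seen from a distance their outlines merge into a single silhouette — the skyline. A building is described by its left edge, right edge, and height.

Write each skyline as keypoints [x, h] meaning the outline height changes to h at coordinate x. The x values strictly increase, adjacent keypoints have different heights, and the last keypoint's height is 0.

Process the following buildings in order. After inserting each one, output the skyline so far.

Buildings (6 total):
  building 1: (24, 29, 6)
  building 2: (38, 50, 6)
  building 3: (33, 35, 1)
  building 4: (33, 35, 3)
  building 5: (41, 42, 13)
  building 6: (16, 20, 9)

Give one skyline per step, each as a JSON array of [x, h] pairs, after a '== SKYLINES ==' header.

== SKYLINES ==
[[24,6],[29,0]]
[[24,6],[29,0],[38,6],[50,0]]
[[24,6],[29,0],[33,1],[35,0],[38,6],[50,0]]
[[24,6],[29,0],[33,3],[35,0],[38,6],[50,0]]
[[24,6],[29,0],[33,3],[35,0],[38,6],[41,13],[42,6],[50,0]]
[[16,9],[20,0],[24,6],[29,0],[33,3],[35,0],[38,6],[41,13],[42,6],[50,0]]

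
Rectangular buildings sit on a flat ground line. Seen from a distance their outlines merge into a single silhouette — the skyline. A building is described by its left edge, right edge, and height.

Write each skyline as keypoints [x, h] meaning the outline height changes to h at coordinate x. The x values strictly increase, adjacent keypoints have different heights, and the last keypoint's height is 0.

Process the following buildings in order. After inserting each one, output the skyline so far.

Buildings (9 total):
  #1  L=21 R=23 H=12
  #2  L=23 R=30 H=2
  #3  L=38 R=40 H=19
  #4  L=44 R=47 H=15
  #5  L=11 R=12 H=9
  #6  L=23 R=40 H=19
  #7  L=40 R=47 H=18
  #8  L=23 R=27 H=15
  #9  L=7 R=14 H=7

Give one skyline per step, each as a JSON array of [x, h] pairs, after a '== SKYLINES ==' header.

== SKYLINES ==
[[21,12],[23,0]]
[[21,12],[23,2],[30,0]]
[[21,12],[23,2],[30,0],[38,19],[40,0]]
[[21,12],[23,2],[30,0],[38,19],[40,0],[44,15],[47,0]]
[[11,9],[12,0],[21,12],[23,2],[30,0],[38,19],[40,0],[44,15],[47,0]]
[[11,9],[12,0],[21,12],[23,19],[40,0],[44,15],[47,0]]
[[11,9],[12,0],[21,12],[23,19],[40,18],[47,0]]
[[11,9],[12,0],[21,12],[23,19],[40,18],[47,0]]
[[7,7],[11,9],[12,7],[14,0],[21,12],[23,19],[40,18],[47,0]]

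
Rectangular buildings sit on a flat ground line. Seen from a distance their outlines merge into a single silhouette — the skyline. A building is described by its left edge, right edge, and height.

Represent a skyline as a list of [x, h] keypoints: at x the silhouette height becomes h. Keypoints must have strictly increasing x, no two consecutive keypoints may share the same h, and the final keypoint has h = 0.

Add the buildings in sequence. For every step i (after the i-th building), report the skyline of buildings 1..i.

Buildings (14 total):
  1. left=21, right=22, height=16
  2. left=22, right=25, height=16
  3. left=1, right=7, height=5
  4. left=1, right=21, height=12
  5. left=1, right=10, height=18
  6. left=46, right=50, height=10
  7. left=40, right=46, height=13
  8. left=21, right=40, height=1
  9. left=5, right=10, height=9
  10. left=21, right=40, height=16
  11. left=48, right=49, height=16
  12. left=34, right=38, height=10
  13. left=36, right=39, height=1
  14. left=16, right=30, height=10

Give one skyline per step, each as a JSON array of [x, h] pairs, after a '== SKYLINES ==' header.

== SKYLINES ==
[[21,16],[22,0]]
[[21,16],[25,0]]
[[1,5],[7,0],[21,16],[25,0]]
[[1,12],[21,16],[25,0]]
[[1,18],[10,12],[21,16],[25,0]]
[[1,18],[10,12],[21,16],[25,0],[46,10],[50,0]]
[[1,18],[10,12],[21,16],[25,0],[40,13],[46,10],[50,0]]
[[1,18],[10,12],[21,16],[25,1],[40,13],[46,10],[50,0]]
[[1,18],[10,12],[21,16],[25,1],[40,13],[46,10],[50,0]]
[[1,18],[10,12],[21,16],[40,13],[46,10],[50,0]]
[[1,18],[10,12],[21,16],[40,13],[46,10],[48,16],[49,10],[50,0]]
[[1,18],[10,12],[21,16],[40,13],[46,10],[48,16],[49,10],[50,0]]
[[1,18],[10,12],[21,16],[40,13],[46,10],[48,16],[49,10],[50,0]]
[[1,18],[10,12],[21,16],[40,13],[46,10],[48,16],[49,10],[50,0]]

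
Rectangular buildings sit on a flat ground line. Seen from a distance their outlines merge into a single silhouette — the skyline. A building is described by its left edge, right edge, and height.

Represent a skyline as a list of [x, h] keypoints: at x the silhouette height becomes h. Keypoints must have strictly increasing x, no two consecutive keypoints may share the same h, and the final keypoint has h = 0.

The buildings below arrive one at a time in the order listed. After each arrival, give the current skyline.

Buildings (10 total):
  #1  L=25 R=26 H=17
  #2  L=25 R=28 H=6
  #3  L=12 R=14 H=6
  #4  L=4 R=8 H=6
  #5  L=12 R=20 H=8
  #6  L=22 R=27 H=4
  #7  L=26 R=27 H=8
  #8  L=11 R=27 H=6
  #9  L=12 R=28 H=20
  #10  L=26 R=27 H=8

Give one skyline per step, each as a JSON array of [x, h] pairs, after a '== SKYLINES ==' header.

== SKYLINES ==
[[25,17],[26,0]]
[[25,17],[26,6],[28,0]]
[[12,6],[14,0],[25,17],[26,6],[28,0]]
[[4,6],[8,0],[12,6],[14,0],[25,17],[26,6],[28,0]]
[[4,6],[8,0],[12,8],[20,0],[25,17],[26,6],[28,0]]
[[4,6],[8,0],[12,8],[20,0],[22,4],[25,17],[26,6],[28,0]]
[[4,6],[8,0],[12,8],[20,0],[22,4],[25,17],[26,8],[27,6],[28,0]]
[[4,6],[8,0],[11,6],[12,8],[20,6],[25,17],[26,8],[27,6],[28,0]]
[[4,6],[8,0],[11,6],[12,20],[28,0]]
[[4,6],[8,0],[11,6],[12,20],[28,0]]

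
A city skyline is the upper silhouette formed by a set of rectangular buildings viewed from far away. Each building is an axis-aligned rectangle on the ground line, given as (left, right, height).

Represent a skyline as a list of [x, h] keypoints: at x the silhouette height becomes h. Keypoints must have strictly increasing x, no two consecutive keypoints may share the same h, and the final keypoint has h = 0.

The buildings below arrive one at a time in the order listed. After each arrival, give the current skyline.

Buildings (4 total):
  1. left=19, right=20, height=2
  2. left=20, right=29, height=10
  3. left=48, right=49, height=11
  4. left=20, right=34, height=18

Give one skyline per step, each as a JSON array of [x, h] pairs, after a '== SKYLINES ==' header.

== SKYLINES ==
[[19,2],[20,0]]
[[19,2],[20,10],[29,0]]
[[19,2],[20,10],[29,0],[48,11],[49,0]]
[[19,2],[20,18],[34,0],[48,11],[49,0]]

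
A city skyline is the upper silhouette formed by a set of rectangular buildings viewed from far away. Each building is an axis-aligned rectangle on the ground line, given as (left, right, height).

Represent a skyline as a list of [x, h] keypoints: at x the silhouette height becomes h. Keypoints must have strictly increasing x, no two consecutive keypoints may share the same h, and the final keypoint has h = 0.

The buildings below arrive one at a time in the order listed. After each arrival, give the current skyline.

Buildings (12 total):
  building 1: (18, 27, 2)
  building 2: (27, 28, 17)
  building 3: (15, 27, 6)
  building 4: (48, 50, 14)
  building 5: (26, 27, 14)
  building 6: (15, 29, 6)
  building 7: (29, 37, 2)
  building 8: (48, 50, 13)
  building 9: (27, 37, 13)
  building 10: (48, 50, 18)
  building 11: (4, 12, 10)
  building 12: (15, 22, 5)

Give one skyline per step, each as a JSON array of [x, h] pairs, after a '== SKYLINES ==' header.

== SKYLINES ==
[[18,2],[27,0]]
[[18,2],[27,17],[28,0]]
[[15,6],[27,17],[28,0]]
[[15,6],[27,17],[28,0],[48,14],[50,0]]
[[15,6],[26,14],[27,17],[28,0],[48,14],[50,0]]
[[15,6],[26,14],[27,17],[28,6],[29,0],[48,14],[50,0]]
[[15,6],[26,14],[27,17],[28,6],[29,2],[37,0],[48,14],[50,0]]
[[15,6],[26,14],[27,17],[28,6],[29,2],[37,0],[48,14],[50,0]]
[[15,6],[26,14],[27,17],[28,13],[37,0],[48,14],[50,0]]
[[15,6],[26,14],[27,17],[28,13],[37,0],[48,18],[50,0]]
[[4,10],[12,0],[15,6],[26,14],[27,17],[28,13],[37,0],[48,18],[50,0]]
[[4,10],[12,0],[15,6],[26,14],[27,17],[28,13],[37,0],[48,18],[50,0]]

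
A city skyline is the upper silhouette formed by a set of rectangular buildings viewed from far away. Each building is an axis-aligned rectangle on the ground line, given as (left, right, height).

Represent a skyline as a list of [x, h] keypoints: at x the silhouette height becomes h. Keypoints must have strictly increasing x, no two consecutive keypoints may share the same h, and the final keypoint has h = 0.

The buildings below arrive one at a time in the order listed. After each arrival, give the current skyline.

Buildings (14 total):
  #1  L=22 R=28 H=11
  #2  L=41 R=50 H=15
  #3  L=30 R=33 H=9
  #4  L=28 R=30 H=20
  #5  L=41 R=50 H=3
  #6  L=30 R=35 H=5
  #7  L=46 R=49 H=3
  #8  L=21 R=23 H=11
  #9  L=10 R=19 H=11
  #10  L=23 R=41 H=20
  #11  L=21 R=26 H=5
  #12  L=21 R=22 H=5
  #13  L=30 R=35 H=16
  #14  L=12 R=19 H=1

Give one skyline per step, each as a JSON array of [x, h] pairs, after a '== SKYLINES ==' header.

== SKYLINES ==
[[22,11],[28,0]]
[[22,11],[28,0],[41,15],[50,0]]
[[22,11],[28,0],[30,9],[33,0],[41,15],[50,0]]
[[22,11],[28,20],[30,9],[33,0],[41,15],[50,0]]
[[22,11],[28,20],[30,9],[33,0],[41,15],[50,0]]
[[22,11],[28,20],[30,9],[33,5],[35,0],[41,15],[50,0]]
[[22,11],[28,20],[30,9],[33,5],[35,0],[41,15],[50,0]]
[[21,11],[28,20],[30,9],[33,5],[35,0],[41,15],[50,0]]
[[10,11],[19,0],[21,11],[28,20],[30,9],[33,5],[35,0],[41,15],[50,0]]
[[10,11],[19,0],[21,11],[23,20],[41,15],[50,0]]
[[10,11],[19,0],[21,11],[23,20],[41,15],[50,0]]
[[10,11],[19,0],[21,11],[23,20],[41,15],[50,0]]
[[10,11],[19,0],[21,11],[23,20],[41,15],[50,0]]
[[10,11],[19,0],[21,11],[23,20],[41,15],[50,0]]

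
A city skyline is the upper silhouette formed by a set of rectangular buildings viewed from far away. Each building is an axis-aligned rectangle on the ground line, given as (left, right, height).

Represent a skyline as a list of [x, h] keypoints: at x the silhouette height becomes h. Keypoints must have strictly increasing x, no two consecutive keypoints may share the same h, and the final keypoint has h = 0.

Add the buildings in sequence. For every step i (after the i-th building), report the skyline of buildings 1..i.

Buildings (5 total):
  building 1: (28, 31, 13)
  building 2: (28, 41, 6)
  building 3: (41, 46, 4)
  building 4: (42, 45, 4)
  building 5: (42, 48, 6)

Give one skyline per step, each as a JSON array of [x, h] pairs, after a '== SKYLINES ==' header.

== SKYLINES ==
[[28,13],[31,0]]
[[28,13],[31,6],[41,0]]
[[28,13],[31,6],[41,4],[46,0]]
[[28,13],[31,6],[41,4],[46,0]]
[[28,13],[31,6],[41,4],[42,6],[48,0]]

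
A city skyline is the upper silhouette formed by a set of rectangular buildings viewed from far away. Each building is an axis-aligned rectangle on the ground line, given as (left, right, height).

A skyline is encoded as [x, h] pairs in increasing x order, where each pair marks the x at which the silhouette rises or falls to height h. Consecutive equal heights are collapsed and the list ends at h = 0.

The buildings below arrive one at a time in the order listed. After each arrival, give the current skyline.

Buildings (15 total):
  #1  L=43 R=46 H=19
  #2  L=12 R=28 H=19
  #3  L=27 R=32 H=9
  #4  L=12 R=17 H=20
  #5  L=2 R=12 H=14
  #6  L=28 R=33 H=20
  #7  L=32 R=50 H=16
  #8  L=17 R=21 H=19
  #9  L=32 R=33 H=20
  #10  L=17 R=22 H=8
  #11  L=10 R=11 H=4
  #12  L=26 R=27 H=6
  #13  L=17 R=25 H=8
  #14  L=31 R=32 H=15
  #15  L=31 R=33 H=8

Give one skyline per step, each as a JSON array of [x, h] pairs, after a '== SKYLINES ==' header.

== SKYLINES ==
[[43,19],[46,0]]
[[12,19],[28,0],[43,19],[46,0]]
[[12,19],[28,9],[32,0],[43,19],[46,0]]
[[12,20],[17,19],[28,9],[32,0],[43,19],[46,0]]
[[2,14],[12,20],[17,19],[28,9],[32,0],[43,19],[46,0]]
[[2,14],[12,20],[17,19],[28,20],[33,0],[43,19],[46,0]]
[[2,14],[12,20],[17,19],[28,20],[33,16],[43,19],[46,16],[50,0]]
[[2,14],[12,20],[17,19],[28,20],[33,16],[43,19],[46,16],[50,0]]
[[2,14],[12,20],[17,19],[28,20],[33,16],[43,19],[46,16],[50,0]]
[[2,14],[12,20],[17,19],[28,20],[33,16],[43,19],[46,16],[50,0]]
[[2,14],[12,20],[17,19],[28,20],[33,16],[43,19],[46,16],[50,0]]
[[2,14],[12,20],[17,19],[28,20],[33,16],[43,19],[46,16],[50,0]]
[[2,14],[12,20],[17,19],[28,20],[33,16],[43,19],[46,16],[50,0]]
[[2,14],[12,20],[17,19],[28,20],[33,16],[43,19],[46,16],[50,0]]
[[2,14],[12,20],[17,19],[28,20],[33,16],[43,19],[46,16],[50,0]]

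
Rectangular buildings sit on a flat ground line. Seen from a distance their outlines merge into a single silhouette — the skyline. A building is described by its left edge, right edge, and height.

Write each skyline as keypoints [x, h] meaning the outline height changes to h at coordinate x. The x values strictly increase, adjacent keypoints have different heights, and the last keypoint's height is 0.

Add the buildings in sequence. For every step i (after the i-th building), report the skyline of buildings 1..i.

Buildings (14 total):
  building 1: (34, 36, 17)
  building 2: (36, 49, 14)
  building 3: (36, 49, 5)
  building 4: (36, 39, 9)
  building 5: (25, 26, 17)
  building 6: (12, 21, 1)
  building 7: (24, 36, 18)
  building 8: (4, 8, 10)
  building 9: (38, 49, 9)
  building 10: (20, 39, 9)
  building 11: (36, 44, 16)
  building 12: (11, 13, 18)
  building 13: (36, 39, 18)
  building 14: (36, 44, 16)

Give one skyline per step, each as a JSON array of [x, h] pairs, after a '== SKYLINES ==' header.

== SKYLINES ==
[[34,17],[36,0]]
[[34,17],[36,14],[49,0]]
[[34,17],[36,14],[49,0]]
[[34,17],[36,14],[49,0]]
[[25,17],[26,0],[34,17],[36,14],[49,0]]
[[12,1],[21,0],[25,17],[26,0],[34,17],[36,14],[49,0]]
[[12,1],[21,0],[24,18],[36,14],[49,0]]
[[4,10],[8,0],[12,1],[21,0],[24,18],[36,14],[49,0]]
[[4,10],[8,0],[12,1],[21,0],[24,18],[36,14],[49,0]]
[[4,10],[8,0],[12,1],[20,9],[24,18],[36,14],[49,0]]
[[4,10],[8,0],[12,1],[20,9],[24,18],[36,16],[44,14],[49,0]]
[[4,10],[8,0],[11,18],[13,1],[20,9],[24,18],[36,16],[44,14],[49,0]]
[[4,10],[8,0],[11,18],[13,1],[20,9],[24,18],[39,16],[44,14],[49,0]]
[[4,10],[8,0],[11,18],[13,1],[20,9],[24,18],[39,16],[44,14],[49,0]]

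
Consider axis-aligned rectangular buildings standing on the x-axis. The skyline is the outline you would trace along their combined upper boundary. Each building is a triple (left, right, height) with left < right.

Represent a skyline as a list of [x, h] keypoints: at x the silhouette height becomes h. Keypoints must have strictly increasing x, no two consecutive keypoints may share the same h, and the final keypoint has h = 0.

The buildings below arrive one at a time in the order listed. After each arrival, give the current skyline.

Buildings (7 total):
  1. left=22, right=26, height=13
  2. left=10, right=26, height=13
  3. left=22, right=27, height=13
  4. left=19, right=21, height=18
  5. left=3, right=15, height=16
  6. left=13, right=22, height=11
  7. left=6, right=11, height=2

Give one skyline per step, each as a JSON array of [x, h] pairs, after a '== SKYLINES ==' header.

== SKYLINES ==
[[22,13],[26,0]]
[[10,13],[26,0]]
[[10,13],[27,0]]
[[10,13],[19,18],[21,13],[27,0]]
[[3,16],[15,13],[19,18],[21,13],[27,0]]
[[3,16],[15,13],[19,18],[21,13],[27,0]]
[[3,16],[15,13],[19,18],[21,13],[27,0]]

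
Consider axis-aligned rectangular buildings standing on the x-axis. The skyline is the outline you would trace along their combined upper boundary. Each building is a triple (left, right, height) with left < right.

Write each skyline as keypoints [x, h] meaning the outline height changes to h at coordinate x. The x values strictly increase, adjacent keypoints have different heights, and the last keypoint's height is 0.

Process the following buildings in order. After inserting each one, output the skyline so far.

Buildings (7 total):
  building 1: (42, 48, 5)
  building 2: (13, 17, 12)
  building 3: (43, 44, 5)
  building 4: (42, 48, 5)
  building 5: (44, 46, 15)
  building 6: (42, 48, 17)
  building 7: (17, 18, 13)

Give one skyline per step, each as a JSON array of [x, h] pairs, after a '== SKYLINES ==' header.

== SKYLINES ==
[[42,5],[48,0]]
[[13,12],[17,0],[42,5],[48,0]]
[[13,12],[17,0],[42,5],[48,0]]
[[13,12],[17,0],[42,5],[48,0]]
[[13,12],[17,0],[42,5],[44,15],[46,5],[48,0]]
[[13,12],[17,0],[42,17],[48,0]]
[[13,12],[17,13],[18,0],[42,17],[48,0]]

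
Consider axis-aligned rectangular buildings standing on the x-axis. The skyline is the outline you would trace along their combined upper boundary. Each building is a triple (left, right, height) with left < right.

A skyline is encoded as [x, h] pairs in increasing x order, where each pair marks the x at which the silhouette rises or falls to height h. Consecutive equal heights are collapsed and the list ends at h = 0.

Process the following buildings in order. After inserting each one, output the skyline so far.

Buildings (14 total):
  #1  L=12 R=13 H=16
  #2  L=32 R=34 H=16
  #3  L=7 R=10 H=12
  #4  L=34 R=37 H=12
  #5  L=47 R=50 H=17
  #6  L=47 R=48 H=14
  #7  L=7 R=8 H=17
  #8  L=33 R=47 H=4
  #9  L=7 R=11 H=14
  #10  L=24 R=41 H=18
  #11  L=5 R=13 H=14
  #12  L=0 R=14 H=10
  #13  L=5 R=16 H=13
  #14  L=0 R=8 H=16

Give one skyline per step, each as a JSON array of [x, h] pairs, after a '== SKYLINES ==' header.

== SKYLINES ==
[[12,16],[13,0]]
[[12,16],[13,0],[32,16],[34,0]]
[[7,12],[10,0],[12,16],[13,0],[32,16],[34,0]]
[[7,12],[10,0],[12,16],[13,0],[32,16],[34,12],[37,0]]
[[7,12],[10,0],[12,16],[13,0],[32,16],[34,12],[37,0],[47,17],[50,0]]
[[7,12],[10,0],[12,16],[13,0],[32,16],[34,12],[37,0],[47,17],[50,0]]
[[7,17],[8,12],[10,0],[12,16],[13,0],[32,16],[34,12],[37,0],[47,17],[50,0]]
[[7,17],[8,12],[10,0],[12,16],[13,0],[32,16],[34,12],[37,4],[47,17],[50,0]]
[[7,17],[8,14],[11,0],[12,16],[13,0],[32,16],[34,12],[37,4],[47,17],[50,0]]
[[7,17],[8,14],[11,0],[12,16],[13,0],[24,18],[41,4],[47,17],[50,0]]
[[5,14],[7,17],[8,14],[12,16],[13,0],[24,18],[41,4],[47,17],[50,0]]
[[0,10],[5,14],[7,17],[8,14],[12,16],[13,10],[14,0],[24,18],[41,4],[47,17],[50,0]]
[[0,10],[5,14],[7,17],[8,14],[12,16],[13,13],[16,0],[24,18],[41,4],[47,17],[50,0]]
[[0,16],[7,17],[8,14],[12,16],[13,13],[16,0],[24,18],[41,4],[47,17],[50,0]]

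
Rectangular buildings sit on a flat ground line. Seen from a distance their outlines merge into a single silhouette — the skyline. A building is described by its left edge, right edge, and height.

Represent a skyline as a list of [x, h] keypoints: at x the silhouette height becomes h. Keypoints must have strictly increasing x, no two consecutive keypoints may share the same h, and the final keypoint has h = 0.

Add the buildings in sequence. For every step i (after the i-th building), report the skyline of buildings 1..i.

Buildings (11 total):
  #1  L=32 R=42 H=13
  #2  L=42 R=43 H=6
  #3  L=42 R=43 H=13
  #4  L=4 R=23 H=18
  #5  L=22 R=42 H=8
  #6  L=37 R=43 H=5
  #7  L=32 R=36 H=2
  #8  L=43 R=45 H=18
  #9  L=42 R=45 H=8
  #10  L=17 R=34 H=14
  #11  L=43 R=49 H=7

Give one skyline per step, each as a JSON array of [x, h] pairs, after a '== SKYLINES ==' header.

== SKYLINES ==
[[32,13],[42,0]]
[[32,13],[42,6],[43,0]]
[[32,13],[43,0]]
[[4,18],[23,0],[32,13],[43,0]]
[[4,18],[23,8],[32,13],[43,0]]
[[4,18],[23,8],[32,13],[43,0]]
[[4,18],[23,8],[32,13],[43,0]]
[[4,18],[23,8],[32,13],[43,18],[45,0]]
[[4,18],[23,8],[32,13],[43,18],[45,0]]
[[4,18],[23,14],[34,13],[43,18],[45,0]]
[[4,18],[23,14],[34,13],[43,18],[45,7],[49,0]]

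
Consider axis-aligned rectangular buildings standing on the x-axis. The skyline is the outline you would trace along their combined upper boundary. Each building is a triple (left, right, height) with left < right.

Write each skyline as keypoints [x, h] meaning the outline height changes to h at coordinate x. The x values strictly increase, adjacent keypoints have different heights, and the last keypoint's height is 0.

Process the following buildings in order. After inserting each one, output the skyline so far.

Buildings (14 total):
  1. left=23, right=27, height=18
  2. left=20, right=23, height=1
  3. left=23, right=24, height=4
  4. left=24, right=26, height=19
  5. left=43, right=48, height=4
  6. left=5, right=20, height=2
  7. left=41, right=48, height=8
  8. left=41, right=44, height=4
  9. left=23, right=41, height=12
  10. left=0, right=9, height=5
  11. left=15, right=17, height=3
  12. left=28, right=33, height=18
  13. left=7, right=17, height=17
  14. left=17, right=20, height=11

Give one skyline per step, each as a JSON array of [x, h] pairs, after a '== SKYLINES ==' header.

== SKYLINES ==
[[23,18],[27,0]]
[[20,1],[23,18],[27,0]]
[[20,1],[23,18],[27,0]]
[[20,1],[23,18],[24,19],[26,18],[27,0]]
[[20,1],[23,18],[24,19],[26,18],[27,0],[43,4],[48,0]]
[[5,2],[20,1],[23,18],[24,19],[26,18],[27,0],[43,4],[48,0]]
[[5,2],[20,1],[23,18],[24,19],[26,18],[27,0],[41,8],[48,0]]
[[5,2],[20,1],[23,18],[24,19],[26,18],[27,0],[41,8],[48,0]]
[[5,2],[20,1],[23,18],[24,19],[26,18],[27,12],[41,8],[48,0]]
[[0,5],[9,2],[20,1],[23,18],[24,19],[26,18],[27,12],[41,8],[48,0]]
[[0,5],[9,2],[15,3],[17,2],[20,1],[23,18],[24,19],[26,18],[27,12],[41,8],[48,0]]
[[0,5],[9,2],[15,3],[17,2],[20,1],[23,18],[24,19],[26,18],[27,12],[28,18],[33,12],[41,8],[48,0]]
[[0,5],[7,17],[17,2],[20,1],[23,18],[24,19],[26,18],[27,12],[28,18],[33,12],[41,8],[48,0]]
[[0,5],[7,17],[17,11],[20,1],[23,18],[24,19],[26,18],[27,12],[28,18],[33,12],[41,8],[48,0]]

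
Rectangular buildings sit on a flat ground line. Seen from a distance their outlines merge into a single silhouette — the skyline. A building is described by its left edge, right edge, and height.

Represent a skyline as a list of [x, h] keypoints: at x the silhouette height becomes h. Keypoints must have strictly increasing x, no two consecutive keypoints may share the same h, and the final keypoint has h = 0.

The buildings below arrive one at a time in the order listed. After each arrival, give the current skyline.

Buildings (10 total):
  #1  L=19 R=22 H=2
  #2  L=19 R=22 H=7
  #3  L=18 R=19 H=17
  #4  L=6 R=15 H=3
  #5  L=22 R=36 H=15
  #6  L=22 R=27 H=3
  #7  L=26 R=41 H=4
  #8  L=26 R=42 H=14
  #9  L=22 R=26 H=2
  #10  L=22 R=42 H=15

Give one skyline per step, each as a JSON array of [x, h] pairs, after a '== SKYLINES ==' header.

== SKYLINES ==
[[19,2],[22,0]]
[[19,7],[22,0]]
[[18,17],[19,7],[22,0]]
[[6,3],[15,0],[18,17],[19,7],[22,0]]
[[6,3],[15,0],[18,17],[19,7],[22,15],[36,0]]
[[6,3],[15,0],[18,17],[19,7],[22,15],[36,0]]
[[6,3],[15,0],[18,17],[19,7],[22,15],[36,4],[41,0]]
[[6,3],[15,0],[18,17],[19,7],[22,15],[36,14],[42,0]]
[[6,3],[15,0],[18,17],[19,7],[22,15],[36,14],[42,0]]
[[6,3],[15,0],[18,17],[19,7],[22,15],[42,0]]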